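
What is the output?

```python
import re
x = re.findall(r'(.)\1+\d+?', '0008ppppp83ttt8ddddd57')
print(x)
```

['0', 'p', 't', 'd']

`\1` has to match the exact text group 1 already captured.
Matches: at [0:4] match '0008', group 1 = '0'; at [4:10] match 'ppppp8', group 1 = 'p'; at [11:15] match 'ttt8', group 1 = 't'; at [15:21] match 'ddddd5', group 1 = 'd'.
Because there's exactly one group, `findall` drops the full match and keeps group 1 from each hit.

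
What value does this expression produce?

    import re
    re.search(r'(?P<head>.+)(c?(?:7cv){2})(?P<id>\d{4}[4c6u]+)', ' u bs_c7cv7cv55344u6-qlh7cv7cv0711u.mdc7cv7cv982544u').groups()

The pattern matches one or more of any character (captured as 'head'); then optionally a literal 'c', then the literal '7cv' repeated 2 times (captured); then exactly 4 of a digit, then one or more of one of [4c6u] (captured as 'id').
Unlike `match`, `search` isn't anchored — it looks for the pattern anywhere in the string.
The match spans [0:52] → ' u bs_c7cv7cv55344u6-qlh7cv7cv0711u.mdc7cv7cv982544u'.
Captured: group 1 = ' u bs_c7cv7cv55344u6-qlh7cv7cv0711u.mdc', group 2 = '7cv7cv', group 3 = '982544u'.

(' u bs_c7cv7cv55344u6-qlh7cv7cv0711u.mdc', '7cv7cv', '982544u')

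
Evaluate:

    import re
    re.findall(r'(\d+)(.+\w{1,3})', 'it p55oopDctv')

The pattern matches one or more of a digit (captured); then one or more of any character, then 1 to 3 of a word character (captured).
`findall` packs the 2 group values into a tuple for every match.

[('55', 'oopDctv')]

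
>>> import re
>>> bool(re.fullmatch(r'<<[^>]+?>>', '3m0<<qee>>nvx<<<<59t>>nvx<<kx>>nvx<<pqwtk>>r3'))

False

`re.fullmatch` requires the pattern to consume the entire string.
Here the pattern can't cover the whole string, so the call returns None, and `bool(None)` is False.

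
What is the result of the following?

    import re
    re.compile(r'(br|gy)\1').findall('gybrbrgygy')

['br', 'gy']

The backreference `\1` re-matches whatever the first group consumed, character for character.
Matches: at [2:6] match 'brbr', group 1 = 'br'; at [6:10] match 'gygy', group 1 = 'gy'.
With a single group, `findall` returns only what that group captured — 2 items.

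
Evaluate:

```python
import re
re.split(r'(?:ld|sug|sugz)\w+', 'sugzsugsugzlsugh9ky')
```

Matches to split on: at [0:19] → 'sugzsugsugzlsugh9ky'.
Splitting on the pattern gives 2 pieces.

['', '']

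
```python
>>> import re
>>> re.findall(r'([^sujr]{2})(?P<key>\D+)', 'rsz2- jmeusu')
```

[('z2', '- jmeusu')]

2 groups means the one result is a tuple of 2 captured strings — 1 here.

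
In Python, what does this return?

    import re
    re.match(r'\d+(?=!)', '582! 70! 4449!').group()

'582'

`match` is anchored at position 0; if the pattern doesn't fit there, it returns None.
The match spans [0:3] → '582'.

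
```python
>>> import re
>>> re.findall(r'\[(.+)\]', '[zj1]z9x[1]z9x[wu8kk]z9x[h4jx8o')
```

Walking the string: at [0:21] match '[zj1]z9x[1]z9x[wu8kk]', group 1 = 'zj1]z9x[1]z9x[wu8kk'.
Because there's exactly one group, `findall` drops the full match and keeps group 1 from the one hit.

['zj1]z9x[1]z9x[wu8kk']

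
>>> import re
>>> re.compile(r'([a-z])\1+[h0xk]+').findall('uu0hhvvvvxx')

The backreference `\1` re-matches whatever the first group consumed, character for character.
Walking the string: at [0:5] match 'uu0hh', group 1 = 'u'; at [5:11] match 'vvvvxx', group 1 = 'v'.
One capturing group, so `findall` returns just the captured substring from each match — 2 in all.

['u', 'v']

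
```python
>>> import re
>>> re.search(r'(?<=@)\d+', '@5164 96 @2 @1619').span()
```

The positive lookaround only admits positions where the adjacent text matches; those characters stay outside the span.
The match spans [1:5] → '5164'.

(1, 5)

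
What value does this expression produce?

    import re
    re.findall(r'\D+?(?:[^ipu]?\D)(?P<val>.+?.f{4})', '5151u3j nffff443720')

Pattern: one or more of a non-digit (lazy); then optionally any character except [ipu], then a non-digit (non-capturing group); then one or more of any character (lazy), then any character, then exactly 4 of a literal 'f' (captured as 'val').
Walking the string: at [4:13] match 'u3j nffff', group 1 = ' nffff'.
One capturing group, so `findall` returns just the captured substring from the one match — 1 in all.

[' nffff']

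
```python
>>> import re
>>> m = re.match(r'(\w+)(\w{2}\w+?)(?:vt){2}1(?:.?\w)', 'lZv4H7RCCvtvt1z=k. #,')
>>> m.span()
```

(0, 15)

`re.match` only tries the pattern at the start of the string.
The match spans [0:15] → 'lZv4H7RCCvtvt1z'.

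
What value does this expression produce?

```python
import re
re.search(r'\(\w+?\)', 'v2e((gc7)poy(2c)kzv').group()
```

Unlike `match`, `search` isn't anchored — it looks for the pattern anywhere in the string.
The match spans [4:9] → '(gc7)'.

'(gc7)'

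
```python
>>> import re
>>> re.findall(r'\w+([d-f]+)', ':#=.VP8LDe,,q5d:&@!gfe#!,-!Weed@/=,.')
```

['e', 'd', 'e', 'd']

The pattern matches one or more of a word character; then one or more of a character in [d-f] (captured).
Walking the string: at [4:10] match 'VP8LDe', group 1 = 'e'; at [12:15] match 'q5d', group 1 = 'd'; at [19:22] match 'gfe', group 1 = 'e'; at [27:31] match 'Weed', group 1 = 'd'.
`findall` collects group 1 from each match (4 total).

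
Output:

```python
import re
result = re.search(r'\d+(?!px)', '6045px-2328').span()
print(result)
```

(0, 3)

A negative assertion filters positions out without eating any characters.
The match spans [0:3] → '604'.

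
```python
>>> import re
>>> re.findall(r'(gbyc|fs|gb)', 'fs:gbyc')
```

['fs', 'gbyc']

Alternation isn't longest-match — the leftmost alternative that fits at this position is chosen.
Matches: at [0:2] match 'fs', group 1 = 'fs'; at [3:7] match 'gbyc', group 1 = 'gbyc'.
Because there's exactly one group, `findall` drops the full match and keeps group 1 from each hit.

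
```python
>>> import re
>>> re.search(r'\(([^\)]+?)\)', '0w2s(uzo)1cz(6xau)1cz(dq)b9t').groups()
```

('uzo',)

The match spans [4:9] → '(uzo)'.
Captured: group 1 = 'uzo'.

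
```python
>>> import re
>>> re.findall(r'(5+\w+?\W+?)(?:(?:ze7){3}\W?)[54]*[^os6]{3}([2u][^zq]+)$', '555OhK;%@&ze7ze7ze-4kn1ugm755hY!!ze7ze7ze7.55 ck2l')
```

The pattern matches one or more of the literal '5', then one or more of a word character (lazy), then one or more of a non-word character (lazy) (captured); then the literal 'ze7' repeated 3 times, then optionally a non-word character (non-capturing group); then zero or more of one of [54], then exactly 3 of any character except [os6]; then one of [2u], then one or more of any character except [zq] (captured); then anchored at the end.
Walking the string: at [27:50] match '55hY!!ze7ze7ze7.55 ck2l', groups = ('55hY!!', '2l').
Multiple groups make `findall` return tuples — one 2-tuple for the one match.

[('55hY!!', '2l')]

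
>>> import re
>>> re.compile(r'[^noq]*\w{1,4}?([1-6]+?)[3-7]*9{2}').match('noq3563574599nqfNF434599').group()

'noq3563574599'

Pattern: zero or more of any character except [noq], then 1 to 4 of a word character (lazy); then one or more of a character in [1-6] (lazy) (captured); then zero or more of a character in [3-7], then exactly 2 of a literal '9'.
`re.match` won't scan ahead — the pattern has to work from the very first character.
The match spans [0:13] → 'noq3563574599'.
Captured: group 1 = '3'.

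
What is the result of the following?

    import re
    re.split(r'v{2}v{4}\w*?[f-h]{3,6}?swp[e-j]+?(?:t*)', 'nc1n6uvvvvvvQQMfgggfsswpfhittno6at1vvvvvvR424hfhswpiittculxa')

['nc1n6u', 'ittculxa']

The pattern matches exactly 2 of the literal 'v', then exactly 4 of a literal 'v', then zero or more of a word character (lazy); then 3 to 6 of a character in [f-h] (lazy), then the literal 'swp', then one or more of a character in [e-j] (lazy); then zero or more of a literal 't' (non-capturing group).
Matches to split on: at [6:52] → 'vvvvvvQQMfgggfsswpfhittno6at1vvvvvvR424hfhswpi'.
The string is cut at each match, leaving 2 pieces.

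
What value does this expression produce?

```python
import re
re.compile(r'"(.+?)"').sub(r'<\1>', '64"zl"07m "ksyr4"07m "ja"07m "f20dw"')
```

A `+?`/`*?`/`{m,n}?` starts at its minimum and grows only as far as needed for what follows to match.
`\1` in the replacement pulls in group 1's text for each match.

'64<zl>07m <ksyr4>07m <ja>07m <f20dw>'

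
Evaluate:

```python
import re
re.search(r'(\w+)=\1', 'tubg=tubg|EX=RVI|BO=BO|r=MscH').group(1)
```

'tubg'

The match spans [0:9] → 'tubg=tubg'.
Captured: group 1 = 'tubg'.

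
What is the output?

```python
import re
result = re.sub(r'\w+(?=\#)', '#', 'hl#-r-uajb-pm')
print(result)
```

##-r-uajb-pm

The `(?=…)`/`(?<=…)` assertion just peeks at neighbouring text; it doesn't advance the match position.
Matches: at [0:2] → 'hl'.
Every occurrence is swapped for '#'.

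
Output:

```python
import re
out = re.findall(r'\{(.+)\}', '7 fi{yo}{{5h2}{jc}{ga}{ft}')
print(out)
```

['yo}{{5h2}{jc}{ga}{ft']

Because there's exactly one group, `findall` drops the full match and keeps group 1 from the one hit.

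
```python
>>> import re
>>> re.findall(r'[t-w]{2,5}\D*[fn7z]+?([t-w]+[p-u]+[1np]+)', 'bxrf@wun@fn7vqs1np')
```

The pattern matches 2 to 5 of a character in [t-w], then zero or more of a non-digit; then one or more of one of [fn7z] (lazy); then one or more of a character in [t-w], then one or more of a character in [p-u], then one or more of one of [1np] (captured).
Scanning left to right: at [5:18] match 'wun@fn7vqs1np', group 1 = 'vqs1np'.
One capturing group, so `findall` returns just the captured substring from the one match — 1 in all.

['vqs1np']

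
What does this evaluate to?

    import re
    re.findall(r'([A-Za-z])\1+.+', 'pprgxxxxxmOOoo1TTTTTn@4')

['p']

A backreference is literal: `\1` must see the identical characters the first group matched.
Scanning left to right: at [0:23] match 'pprgxxxxxmOOoo1TTTTTn@4', group 1 = 'p'.
With a single group, `findall` returns only what that group captured — 1 item.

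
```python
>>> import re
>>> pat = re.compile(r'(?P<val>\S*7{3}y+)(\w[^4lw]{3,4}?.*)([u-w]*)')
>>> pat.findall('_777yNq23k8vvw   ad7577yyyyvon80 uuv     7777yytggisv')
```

[('_777y', 'Nq23k8vvw   ad7577yyyyvon80 uuv     7777yytggisv', '')]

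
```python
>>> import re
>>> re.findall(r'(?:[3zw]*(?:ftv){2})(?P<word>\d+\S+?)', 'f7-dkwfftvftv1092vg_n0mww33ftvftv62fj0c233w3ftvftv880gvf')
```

A non-greedy quantifier consumes as few characters as it can — just enough that the remainder of the pattern still matches from where it stops; whatever follows it matches normally.
Because there's exactly one group, `findall` drops the full match and keeps group 1 from each hit.

['1092v', '62f', '880g']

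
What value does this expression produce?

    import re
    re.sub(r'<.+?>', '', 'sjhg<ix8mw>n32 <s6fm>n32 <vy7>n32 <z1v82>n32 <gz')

'sjhgn32 n32 n32 n32 <gz'

The `?` after the quantifier makes it lazy — it takes as little as possible before letting the rest of the pattern try.
Matches: at [4:11] → '<ix8mw>'; at [15:21] → '<s6fm>'; at [25:30] → '<vy7>'; at [34:41] → '<z1v82>'.
`sub` substitutes '' at each match site.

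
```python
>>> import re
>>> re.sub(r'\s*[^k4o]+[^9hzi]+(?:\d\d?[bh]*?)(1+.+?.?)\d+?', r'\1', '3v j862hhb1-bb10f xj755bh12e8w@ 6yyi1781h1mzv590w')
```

'1mzv90w'

The pattern matches zero or more of whitespace, then one or more of any character except [k4o], then one or more of any character except [9hzi]; then a digit, then optionally a digit, then zero or more of one of [bh] (lazy) (non-capturing group); then one or more of a literal '1', then one or more of any character (lazy), then optionally any character (captured); then one or more of a digit (lazy).
Because the quantifier is non-greedy, it stops expanding at the earliest point where the rest of the pattern can succeed.
Matches: at [0:46] → '3v j862hhb1-bb10f xj755bh12e8w@ 6yyi1781h1mzv5'.
Each match is replaced using the text its own group 1 captured.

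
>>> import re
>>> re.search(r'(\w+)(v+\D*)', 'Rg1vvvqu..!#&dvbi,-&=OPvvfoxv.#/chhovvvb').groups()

('Rg1vv', 'vqu..!#&dvbi,-&=OPvvfoxv.#/chhovvvb')

The match spans [0:40] → 'Rg1vvvqu..!#&dvbi,-&=OPvvfoxv.#/chhovvvb'.
Captured: group 1 = 'Rg1vv', group 2 = 'vqu..!#&dvbi,-&=OPvvfoxv.#/chhovvvb'.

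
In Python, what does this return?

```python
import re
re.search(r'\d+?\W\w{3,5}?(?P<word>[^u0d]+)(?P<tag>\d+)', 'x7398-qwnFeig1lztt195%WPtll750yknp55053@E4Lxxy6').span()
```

(1, 30)

The pattern matches one or more of a digit (lazy), then a non-word character, then 3 to 5 of a word character (lazy); then one or more of any character except [u0d] (captured as 'word'); then one or more of a digit (captured as 'tag').
Unlike `match`, `search` isn't anchored — it looks for the pattern anywhere in the string.
The match spans [1:30] → '7398-qwnFeig1lztt195%WPtll750'.
Captured: group 1 = 'Feig1lztt195%WPtll75', group 2 = '0'.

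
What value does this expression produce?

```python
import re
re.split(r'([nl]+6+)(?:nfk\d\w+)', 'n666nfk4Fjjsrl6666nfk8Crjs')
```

['', 'n666', '']

Pattern: one or more of one of [nl], then one or more of the literal '6' (captured); then the literal 'nfk', then a digit, then one or more of a word character (non-capturing group).
With a capturing group present, the delimiter's captured portion is kept in the result list.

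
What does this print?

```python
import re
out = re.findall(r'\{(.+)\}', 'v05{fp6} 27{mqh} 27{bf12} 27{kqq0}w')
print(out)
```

['fp6} 27{mqh} 27{bf12} 27{kqq0']

`findall` collects group 1 from the one match (1 total).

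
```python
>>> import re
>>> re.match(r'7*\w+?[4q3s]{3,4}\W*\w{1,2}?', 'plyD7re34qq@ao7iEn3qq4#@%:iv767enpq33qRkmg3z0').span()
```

`re.match` only tries the pattern at the start of the string.
The match spans [0:13] → 'plyD7re34qq@a'.

(0, 13)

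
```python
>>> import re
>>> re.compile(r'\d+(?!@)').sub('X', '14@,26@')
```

Because the assertion is negative and zero-width, positions next to the forbidden text are skipped.
Matches: at [0:1] → '1'; at [4:5] → '2'.
Every occurrence is swapped for 'X'.

'X4@,X6@'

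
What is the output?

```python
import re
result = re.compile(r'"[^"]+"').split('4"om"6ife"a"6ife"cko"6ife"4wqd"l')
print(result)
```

['4', '6ife', '6ife', '6ife', 'l']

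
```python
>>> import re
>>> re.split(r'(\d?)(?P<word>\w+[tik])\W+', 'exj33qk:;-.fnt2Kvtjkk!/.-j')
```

['', '', 'exj33qk', '', '', 'fnt2Kvtjkk', 'j']

Pattern: optionally a digit (captured); then one or more of a word character, then one of [tik] (captured as 'word'); then one or more of a non-word character.
Matches to split on: at [0:11] → 'exj33qk:;-.'; at [11:25] → 'fnt2Kvtjkk!/.-'.
`re.split` interleaves the captured-group text with the surrounding fragments.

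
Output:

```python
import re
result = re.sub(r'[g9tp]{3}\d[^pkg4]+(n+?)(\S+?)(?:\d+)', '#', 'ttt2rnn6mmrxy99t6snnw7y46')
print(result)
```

#y46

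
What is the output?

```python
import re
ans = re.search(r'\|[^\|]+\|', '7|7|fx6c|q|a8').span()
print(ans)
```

(1, 4)

The match spans [1:4] → '|7|'.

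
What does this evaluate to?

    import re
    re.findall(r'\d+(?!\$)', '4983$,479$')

['498', '47']

`(?!…)`/`(?<!…)` only lets a position through if the neighbouring text does NOT match; no characters are consumed.
Matches: at [0:3] → '498'; at [6:8] → '47'.
No capturing groups, so `findall` returns the 2 full match strings.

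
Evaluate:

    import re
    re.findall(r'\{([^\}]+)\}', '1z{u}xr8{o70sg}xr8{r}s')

['u', 'o70sg', 'r']

Scanning left to right: at [2:5] match '{u}', group 1 = 'u'; at [8:15] match '{o70sg}', group 1 = 'o70sg'; at [18:21] match '{r}', group 1 = 'r'.
`findall` collects group 1 from each match (3 total).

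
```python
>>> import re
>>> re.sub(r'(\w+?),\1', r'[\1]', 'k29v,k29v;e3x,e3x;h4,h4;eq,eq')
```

'[k29v];[e3x];[h4];[eq]'

The backreference `\1` re-matches whatever the first group consumed, character for character.
Matches: at [0:9] → 'k29v,k29v'; at [10:17] → 'e3x,e3x'; at [18:23] → 'h4,h4'; at [24:29] → 'eq,eq'.
`\1` in the replacement pulls in group 1's text for each match.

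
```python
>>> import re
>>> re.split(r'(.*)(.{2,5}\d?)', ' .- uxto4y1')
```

This matches zero or more of any character (captured); then 2 to 5 of any character, then optionally a digit (captured).
Matches to split on: at [0:11] → ' .- uxto4y1'.
The group in the pattern means `split` returns the separators' captures alongside the pieces.

['', ' .- uxto4', 'y1', '']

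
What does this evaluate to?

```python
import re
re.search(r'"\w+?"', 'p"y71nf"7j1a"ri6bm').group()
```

'"y71nf"'

The match spans [1:8] → '"y71nf"'.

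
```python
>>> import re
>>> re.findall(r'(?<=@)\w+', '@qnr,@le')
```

['qnr', 'le']

Lookahead/lookbehind check context without consuming it, so the matched span excludes the asserted characters.
Matches: at [1:4] → 'qnr'; at [6:8] → 'le'.
Since nothing is captured, `findall` lists the 2 matched substrings directly.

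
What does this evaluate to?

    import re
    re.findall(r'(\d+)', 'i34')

['34']

Pattern: one or more of a digit (captured).
Scanning left to right: at [1:3] match '34', group 1 = '34'.
One capturing group, so `findall` returns just the captured substring from the one match — 1 in all.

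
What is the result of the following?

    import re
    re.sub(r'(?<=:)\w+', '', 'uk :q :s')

'uk : :'

The `(?=…)`/`(?<=…)` assertion just peeks at neighbouring text; it doesn't advance the match position.
Matches: at [4:5] → 'q'; at [7:8] → 's'.
`sub` substitutes '' at each match site.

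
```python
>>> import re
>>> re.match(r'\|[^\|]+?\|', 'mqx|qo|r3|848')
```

None

With `match`, the pattern is implicitly anchored at the beginning.
Here position 0 doesn't satisfy it, so the call returns None.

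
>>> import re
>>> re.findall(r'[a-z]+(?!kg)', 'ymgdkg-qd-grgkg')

`(?!…)`/`(?<!…)` only lets a position through if the neighbouring text does NOT match; no characters are consumed.
Walking the string: at [0:6] → 'ymgdkg'; at [7:9] → 'qd'; at [10:15] → 'grgkg'.
Since nothing is captured, `findall` lists the 3 matched substrings directly.

['ymgdkg', 'qd', 'grgkg']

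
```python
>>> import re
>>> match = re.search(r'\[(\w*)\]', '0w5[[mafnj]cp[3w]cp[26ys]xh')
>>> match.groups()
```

('mafnj',)

`re.search` scans for the first position where the pattern succeeds.
The match spans [4:11] → '[mafnj]'.
Captured: group 1 = 'mafnj'.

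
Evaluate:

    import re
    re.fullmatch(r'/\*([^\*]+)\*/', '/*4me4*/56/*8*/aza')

None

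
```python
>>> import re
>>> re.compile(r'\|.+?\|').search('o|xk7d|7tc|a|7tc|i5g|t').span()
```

(1, 7)

With the lazy modifier that quantifier settles for the fewest repetitions that let the rest of the pattern succeed (the atoms after it are unaffected and can still be greedy).
`re.search` scans for the first position where the pattern succeeds.
The match spans [1:7] → '|xk7d|'.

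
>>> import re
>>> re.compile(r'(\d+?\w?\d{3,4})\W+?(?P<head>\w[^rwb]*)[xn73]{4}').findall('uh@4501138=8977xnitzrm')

[('4501138', '89')]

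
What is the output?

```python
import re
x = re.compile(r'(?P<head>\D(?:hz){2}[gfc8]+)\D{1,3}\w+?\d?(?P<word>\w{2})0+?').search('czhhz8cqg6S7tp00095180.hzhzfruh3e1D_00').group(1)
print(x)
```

.hzhzf

The pattern matches a non-digit, then the literal 'hz' repeated 2 times, then one or more of one of [gfc8] (captured as 'head'); then 1 to 3 of a non-digit, then one or more of a word character (lazy), then optionally a digit; then exactly 2 of a word character (captured as 'word'); then one or more of a literal '0' (lazy).
`re.search` scans for the first position where the pattern succeeds.
The match spans [22:37] → '.hzhzfruh3e1D_0'.
Captured: group 1 = '.hzhzf', group 2 = 'D_'.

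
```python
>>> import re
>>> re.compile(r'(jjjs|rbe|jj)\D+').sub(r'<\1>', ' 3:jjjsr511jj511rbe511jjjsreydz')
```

Alternation isn't longest-match — the leftmost alternative that fits at this position is chosen.
Each match is replaced using the text its own group 1 captured.

' 3:<jjjs>511jj511rbe511<jjjs>'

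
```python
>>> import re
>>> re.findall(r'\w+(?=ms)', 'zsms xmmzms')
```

Because the assertion is zero-width, the text it checks is not consumed and won't appear in the result.
Matches: at [0:2] → 'zs'; at [5:9] → 'xmmz'.
With no groups in the pattern, `findall` gives back each whole match — 2 here.

['zs', 'xmmz']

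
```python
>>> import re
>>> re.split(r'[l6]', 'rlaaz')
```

Splitting on the pattern gives 2 pieces.

['r', 'aaz']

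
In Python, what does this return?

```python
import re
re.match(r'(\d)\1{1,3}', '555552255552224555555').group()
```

'5555'

With `match`, the pattern is implicitly anchored at the beginning.
The match spans [0:4] → '5555'.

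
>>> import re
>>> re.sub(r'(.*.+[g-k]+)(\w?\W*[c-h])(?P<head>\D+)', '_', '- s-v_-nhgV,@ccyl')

'_'

Pattern: zero or more of any character, then one or more of any character, then one or more of a character in [g-k] (captured); then optionally a word character, then zero or more of a non-word character, then a character in [c-h] (captured); then one or more of a non-digit (captured as 'head').
Matches: at [0:17] → '- s-v_-nhgV,@ccyl'.
Each match is replaced by '_'.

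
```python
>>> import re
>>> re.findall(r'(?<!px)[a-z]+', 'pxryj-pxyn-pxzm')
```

['pxryj', 'pxyn', 'pxzm']

A negative assertion filters positions out without eating any characters.
Walking the string: at [0:5] → 'pxryj'; at [6:10] → 'pxyn'; at [11:15] → 'pxzm'.
With no groups in the pattern, `findall` gives back each whole match — 3 here.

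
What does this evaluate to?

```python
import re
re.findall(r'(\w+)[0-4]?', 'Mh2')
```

['Mh2']

The pattern matches one or more of a word character (captured); then optionally a character in [0-4].
Scanning left to right: at [0:3] match 'Mh2', group 1 = 'Mh2'.
`findall` collects group 1 from the one match (1 total).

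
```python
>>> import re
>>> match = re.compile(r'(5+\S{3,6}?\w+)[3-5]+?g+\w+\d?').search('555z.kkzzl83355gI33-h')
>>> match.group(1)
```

'555z.kkzzl8335'

The match spans [0:19] → '555z.kkzzl83355gI33'.
Captured: group 1 = '555z.kkzzl8335'.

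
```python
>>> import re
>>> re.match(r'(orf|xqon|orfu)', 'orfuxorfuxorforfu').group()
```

`re.match` won't scan ahead — the pattern has to work from the very first character.
The match spans [0:3] → 'orf'.

'orf'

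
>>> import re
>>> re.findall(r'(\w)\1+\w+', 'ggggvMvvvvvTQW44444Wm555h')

['g']

A backreference is literal: `\1` must see the identical characters the first group matched.
Walking the string: at [0:25] match 'ggggvMvvvvvTQW44444Wm555h', group 1 = 'g'.
Because there's exactly one group, `findall` drops the full match and keeps group 1 from the one hit.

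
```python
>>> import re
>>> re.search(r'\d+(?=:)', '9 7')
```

None

Because the assertion is zero-width, the text it checks is not consumed and won't appear in the result.
Here no position works, so the call returns None.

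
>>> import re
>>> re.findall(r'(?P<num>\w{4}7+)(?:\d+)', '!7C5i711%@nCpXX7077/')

The pattern matches exactly 4 of a word character, then one or more of the literal '7' (captured as 'num'); then one or more of a digit (non-capturing group).
With a single group, `findall` returns only what that group captured — 2 items.

['7C5i7', 'CpXX7']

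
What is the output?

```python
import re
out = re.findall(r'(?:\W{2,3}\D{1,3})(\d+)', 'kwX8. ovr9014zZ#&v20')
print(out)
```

This matches 2 to 3 of a non-word character, then 1 to 3 of a non-digit (non-capturing group); then one or more of a digit (captured).
Walking the string: at [4:13] match '. ovr9014', group 1 = '9014'; at [15:20] match '#&v20', group 1 = '20'.
One capturing group, so `findall` returns just the captured substring from each match — 2 in all.

['9014', '20']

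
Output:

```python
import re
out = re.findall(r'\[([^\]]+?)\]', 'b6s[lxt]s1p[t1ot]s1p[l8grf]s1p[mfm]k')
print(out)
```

Scanning left to right: at [3:8] match '[lxt]', group 1 = 'lxt'; at [11:17] match '[t1ot]', group 1 = 't1ot'; at [20:27] match '[l8grf]', group 1 = 'l8grf'; at [30:35] match '[mfm]', group 1 = 'mfm'.
Because there's exactly one group, `findall` drops the full match and keeps group 1 from each hit.

['lxt', 't1ot', 'l8grf', 'mfm']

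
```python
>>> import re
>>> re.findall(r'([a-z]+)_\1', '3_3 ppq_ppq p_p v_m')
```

A backreference is literal: `\1` must see the identical characters the first group matched.
Walking the string: at [4:11] match 'ppq_ppq', group 1 = 'ppq'; at [12:15] match 'p_p', group 1 = 'p'.
Because there's exactly one group, `findall` drops the full match and keeps group 1 from each hit.

['ppq', 'p']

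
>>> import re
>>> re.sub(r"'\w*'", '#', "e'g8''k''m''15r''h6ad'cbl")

'e#####cbl'

Every occurrence is swapped for '#'.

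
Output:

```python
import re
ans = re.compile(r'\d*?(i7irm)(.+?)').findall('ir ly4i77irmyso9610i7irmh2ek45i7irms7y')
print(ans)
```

[('i7irm', 'h'), ('i7irm', 's')]

This matches zero or more of a digit (lazy); then the literal 'i7i', then the literal 'rm' (captured); then one or more of any character (lazy) (captured).
Scanning left to right: at [15:25] match '9610i7irmh', groups = ('i7irm', 'h'); at [28:36] match '45i7irms', groups = ('i7irm', 's').
2 groups means each result is a tuple of 2 captured strings — 2 here.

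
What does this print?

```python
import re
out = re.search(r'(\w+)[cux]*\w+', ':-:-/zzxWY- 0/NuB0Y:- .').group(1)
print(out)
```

zzxW

This matches one or more of a word character (captured); then zero or more of one of [cux], then one or more of a word character.
Unlike `match`, `search` isn't anchored — it looks for the pattern anywhere in the string.
The match spans [5:10] → 'zzxWY'.
Captured: group 1 = 'zzxW'.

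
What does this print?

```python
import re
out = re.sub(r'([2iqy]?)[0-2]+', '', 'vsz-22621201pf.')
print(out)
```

vsz-6pf.

Pattern: optionally one of [2iqy] (captured); then one or more of a character in [0-2].
Matches: at [4:6] → '22'; at [7:12] → '21201'.
`sub` substitutes '' at each match site.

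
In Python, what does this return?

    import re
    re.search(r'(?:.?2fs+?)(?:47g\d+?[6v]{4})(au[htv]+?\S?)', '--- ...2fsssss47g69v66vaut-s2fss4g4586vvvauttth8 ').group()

The pattern matches optionally any character, then the literal '2f', then one or more of a literal 's' (lazy) (non-capturing group); then the literal '47g', then one or more of a digit (lazy), then exactly 4 of one of [6v] (non-capturing group); then the literal 'au', then one or more of one of [htv] (lazy), then optionally a non-whitespace character (captured).
The match spans [6:27] → '.2fsssss47g69v66vaut-'.

'.2fsssss47g69v66vaut-'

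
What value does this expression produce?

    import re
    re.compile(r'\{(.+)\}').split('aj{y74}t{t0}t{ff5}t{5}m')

['aj', 'y74}t{t0}t{ff5}t{5', 'm']

Matches to split on: at [2:22] → '{y74}t{t0}t{ff5}t{5}'.
`re.split` interleaves the captured-group text with the surrounding fragments.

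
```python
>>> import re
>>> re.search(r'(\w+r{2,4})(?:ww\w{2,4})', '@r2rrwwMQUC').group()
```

This matches one or more of a word character, then 2 to 4 of the literal 'r' (captured); then the literal 'ww', then 2 to 4 of a word character (non-capturing group).
`re.search` tries every starting position until one works.
The match spans [1:11] → 'r2rrwwMQUC'.
Captured: group 1 = 'r2rr'.

'r2rrwwMQUC'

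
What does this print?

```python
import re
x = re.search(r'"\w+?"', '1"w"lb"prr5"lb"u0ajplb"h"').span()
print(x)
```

Unlike `match`, `search` isn't anchored — it looks for the pattern anywhere in the string.
The match spans [1:4] → '"w"'.

(1, 4)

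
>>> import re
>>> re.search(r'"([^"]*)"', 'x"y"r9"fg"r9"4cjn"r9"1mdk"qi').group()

'"y"'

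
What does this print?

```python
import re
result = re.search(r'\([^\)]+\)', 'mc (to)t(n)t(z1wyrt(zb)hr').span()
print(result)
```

The match spans [3:7] → '(to)'.

(3, 7)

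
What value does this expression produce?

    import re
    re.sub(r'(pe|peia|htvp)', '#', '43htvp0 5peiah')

'43#0 5#iah'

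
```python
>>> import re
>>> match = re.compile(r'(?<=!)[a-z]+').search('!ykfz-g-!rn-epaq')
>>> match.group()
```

'ykfz'

The positive lookaround only admits positions where the adjacent text matches; those characters stay outside the span.
The match spans [1:5] → 'ykfz'.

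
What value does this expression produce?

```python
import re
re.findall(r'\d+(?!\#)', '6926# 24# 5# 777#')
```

['692', '2', '77']

Because the assertion is negative and zero-width, positions next to the forbidden text are skipped.
Scanning left to right: at [0:3] → '692'; at [6:7] → '2'; at [13:15] → '77'.
No capturing groups, so `findall` returns the 3 full match strings.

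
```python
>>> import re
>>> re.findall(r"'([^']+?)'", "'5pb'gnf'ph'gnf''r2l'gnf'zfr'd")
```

Walking the string: at [0:5] match "'5pb'", group 1 = '5pb'; at [8:12] match "'ph'", group 1 = 'ph'; at [16:21] match "'r2l'", group 1 = 'r2l'; at [24:29] match "'zfr'", group 1 = 'zfr'.
Because there's exactly one group, `findall` drops the full match and keeps group 1 from each hit.

['5pb', 'ph', 'r2l', 'zfr']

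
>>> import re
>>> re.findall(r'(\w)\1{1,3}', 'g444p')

['4']

After group 1 captures some text, `\1` only succeeds where that same text appears again.
Because there's exactly one group, `findall` drops the full match and keeps group 1 from the one hit.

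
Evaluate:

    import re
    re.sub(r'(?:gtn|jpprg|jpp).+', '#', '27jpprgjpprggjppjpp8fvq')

'27#'

Matches: at [2:23] → 'jpprgjpprggjppjpp8fvq'.
Each match is replaced by '#'.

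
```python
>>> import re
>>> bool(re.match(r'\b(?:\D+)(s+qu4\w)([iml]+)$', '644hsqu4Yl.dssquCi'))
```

`match` is anchored at position 0; if the pattern doesn't fit there, it returns None.
Here the string doesn't start with a match, so the call returns None, and `bool(None)` is False.

False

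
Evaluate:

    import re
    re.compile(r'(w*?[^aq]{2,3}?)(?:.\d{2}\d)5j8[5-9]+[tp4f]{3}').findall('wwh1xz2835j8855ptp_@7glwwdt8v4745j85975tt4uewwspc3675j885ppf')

['wwh1x', 'wwdt8', 'wwsp']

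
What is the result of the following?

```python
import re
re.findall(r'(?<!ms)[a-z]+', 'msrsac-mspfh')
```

['msrsac', 'mspfh']

Because the assertion is negative and zero-width, positions next to the forbidden text are skipped.
Scanning left to right: at [0:6] → 'msrsac'; at [7:12] → 'mspfh'.
With no groups in the pattern, `findall` gives back each whole match — 2 here.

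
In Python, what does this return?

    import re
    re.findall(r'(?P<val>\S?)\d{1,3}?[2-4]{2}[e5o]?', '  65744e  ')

This matches optionally a non-whitespace character (captured as 'val'); then 1 to 3 of a digit (lazy), then exactly 2 of a character in [2-4]; then optionally one of [e5o].
`findall` collects group 1 from the one match (1 total).

['6']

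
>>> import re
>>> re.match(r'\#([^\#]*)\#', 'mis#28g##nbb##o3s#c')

`match` is anchored at position 0; if the pattern doesn't fit there, it returns None.
Here the string doesn't start with a match, so the call returns None.

None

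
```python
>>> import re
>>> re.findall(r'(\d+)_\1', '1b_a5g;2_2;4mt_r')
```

['2']

After group 1 captures some text, `\1` only succeeds where that same text appears again.
Matches: at [7:10] match '2_2', group 1 = '2'.
`findall` collects group 1 from the one match (1 total).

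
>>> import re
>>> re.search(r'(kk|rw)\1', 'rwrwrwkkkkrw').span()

`\1` is not a pattern — it's the concrete string captured by group 1, re-applied verbatim.
The match spans [0:4] → 'rwrw'.

(0, 4)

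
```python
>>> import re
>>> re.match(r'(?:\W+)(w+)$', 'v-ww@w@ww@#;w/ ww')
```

With `match`, the pattern is implicitly anchored at the beginning.
Here the string doesn't start with a match, so the call returns None.

None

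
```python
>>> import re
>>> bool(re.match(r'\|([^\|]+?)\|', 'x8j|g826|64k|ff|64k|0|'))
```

False

With `match`, the pattern is implicitly anchored at the beginning.
Here the pattern fails at index 0, so the call returns None, and `bool(None)` is False.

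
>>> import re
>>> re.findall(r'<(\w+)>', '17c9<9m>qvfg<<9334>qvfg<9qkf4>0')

Matches: at [4:8] match '<9m>', group 1 = '9m'; at [13:19] match '<9334>', group 1 = '9334'; at [23:30] match '<9qkf4>', group 1 = '9qkf4'.
`findall` collects group 1 from each match (3 total).

['9m', '9334', '9qkf4']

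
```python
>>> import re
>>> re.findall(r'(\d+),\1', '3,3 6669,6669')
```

['3', '6669']

`\1` has to match the exact text group 1 already captured.
With a single group, `findall` returns only what that group captured — 2 items.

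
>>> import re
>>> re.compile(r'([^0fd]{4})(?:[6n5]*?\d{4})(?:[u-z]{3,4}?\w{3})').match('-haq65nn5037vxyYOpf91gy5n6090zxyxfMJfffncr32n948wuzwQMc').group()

'-haq65nn5037vxyYOp'

Pattern: exactly 4 of any character except [0fd] (captured); then zero or more of one of [6n5] (lazy), then exactly 4 of a digit (non-capturing group); then 3 to 4 of a character in [u-z] (lazy), then exactly 3 of a word character (non-capturing group).
With `match`, the pattern is implicitly anchored at the beginning.
The match spans [0:18] → '-haq65nn5037vxyYOp'.
Captured: group 1 = '-haq'.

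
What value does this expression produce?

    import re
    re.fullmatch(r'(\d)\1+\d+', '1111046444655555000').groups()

`\1` has to match the exact text group 1 already captured.
`fullmatch` succeeds only if the pattern covers the string from start to end.
The match spans [0:19] → '1111046444655555000'.
Captured: group 1 = '1'.

('1',)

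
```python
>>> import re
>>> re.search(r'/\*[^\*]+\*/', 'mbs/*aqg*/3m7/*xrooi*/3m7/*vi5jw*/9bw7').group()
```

`re.search` tries every starting position until one works.
The match spans [3:10] → '/*aqg*/'.

'/*aqg*/'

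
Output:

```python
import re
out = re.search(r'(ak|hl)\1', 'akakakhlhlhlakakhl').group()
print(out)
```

akak

A backreference is literal: `\1` must see the identical characters the first group matched.
The match spans [0:4] → 'akak'.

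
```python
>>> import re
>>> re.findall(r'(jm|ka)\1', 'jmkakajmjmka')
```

['ka', 'jm']

`\1` has to match the exact text group 1 already captured.
With a single group, `findall` returns only what that group captured — 2 items.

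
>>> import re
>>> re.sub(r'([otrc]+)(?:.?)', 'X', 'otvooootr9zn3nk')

This matches one or more of one of [otrc] (captured); then optionally any character (non-capturing group).
Matches: at [0:3] → 'otv'; at [3:10] → 'ooootr9'.
`sub` substitutes 'X' at each match site.

'XXzn3nk'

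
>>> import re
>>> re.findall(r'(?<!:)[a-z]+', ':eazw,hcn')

`(?!…)`/`(?<!…)` only lets a position through if the neighbouring text does NOT match; no characters are consumed.
Walking the string: at [2:5] → 'azw'; at [6:9] → 'hcn'.
`findall` yields the raw match text (2 of them) because the pattern has no groups.

['azw', 'hcn']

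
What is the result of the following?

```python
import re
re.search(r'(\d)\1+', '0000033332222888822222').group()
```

'00000'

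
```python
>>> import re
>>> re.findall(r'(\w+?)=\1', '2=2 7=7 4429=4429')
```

`\1` is not a pattern — it's the concrete string captured by group 1, re-applied verbatim.
Matches: at [0:3] match '2=2', group 1 = '2'; at [4:7] match '7=7', group 1 = '7'; at [8:17] match '4429=4429', group 1 = '4429'.
One capturing group, so `findall` returns just the captured substring from each match — 3 in all.

['2', '7', '4429']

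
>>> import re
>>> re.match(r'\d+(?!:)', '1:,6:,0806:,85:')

None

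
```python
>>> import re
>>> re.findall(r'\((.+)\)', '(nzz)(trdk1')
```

['nzz']

Matches: at [0:5] match '(nzz)', group 1 = 'nzz'.
With a single group, `findall` returns only what that group captured — 1 item.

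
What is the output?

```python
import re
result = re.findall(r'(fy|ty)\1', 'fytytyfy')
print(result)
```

['ty']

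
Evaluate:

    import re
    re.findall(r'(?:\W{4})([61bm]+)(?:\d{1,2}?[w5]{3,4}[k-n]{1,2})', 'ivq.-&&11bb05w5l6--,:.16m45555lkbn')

['11bb', '16m']

Because there's exactly one group, `findall` drops the full match and keeps group 1 from each hit.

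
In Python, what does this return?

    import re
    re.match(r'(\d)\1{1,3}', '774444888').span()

(0, 2)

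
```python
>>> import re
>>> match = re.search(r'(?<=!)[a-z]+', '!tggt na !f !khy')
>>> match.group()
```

'tggt'

The positive lookaround only admits positions where the adjacent text matches; those characters stay outside the span.
The match spans [1:5] → 'tggt'.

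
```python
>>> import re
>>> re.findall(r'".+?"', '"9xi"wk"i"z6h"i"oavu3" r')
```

Because the quantifier is non-greedy, it stops expanding at the earliest point where the rest of the pattern can succeed.
Walking the string: at [0:5] → '"9xi"'; at [7:10] → '"i"'; at [13:16] → '"i"'.
With no groups in the pattern, `findall` gives back each whole match — 3 here.

['"9xi"', '"i"', '"i"']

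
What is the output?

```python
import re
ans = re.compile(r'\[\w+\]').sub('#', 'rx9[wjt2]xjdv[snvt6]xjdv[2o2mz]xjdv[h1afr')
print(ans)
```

Matches: at [3:9] → '[wjt2]'; at [13:20] → '[snvt6]'; at [24:31] → '[2o2mz]'.
Each match is replaced by '#'.

rx9#xjdv#xjdv#xjdv[h1afr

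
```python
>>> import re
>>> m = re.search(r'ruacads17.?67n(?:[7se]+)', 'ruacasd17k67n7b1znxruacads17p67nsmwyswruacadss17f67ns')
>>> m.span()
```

The pattern matches the literal 'rua', then the literal 'cad'; then the literal 's17', then optionally any character, then the literal '67n'; then one or more of one of [7se] (non-capturing group).
`search` walks the string left to right and returns the first match it finds.
The match spans [19:33] → 'ruacads17p67ns'.

(19, 33)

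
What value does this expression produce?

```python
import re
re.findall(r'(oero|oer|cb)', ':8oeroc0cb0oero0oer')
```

['oero', 'cb', 'oero', 'oer']

`|` is ordered: at each position the engine commits to the first alternative that works.
Matches: at [2:6] match 'oero', group 1 = 'oero'; at [8:10] match 'cb', group 1 = 'cb'; at [11:15] match 'oero', group 1 = 'oero'; at [16:19] match 'oer', group 1 = 'oer'.
Because there's exactly one group, `findall` drops the full match and keeps group 1 from each hit.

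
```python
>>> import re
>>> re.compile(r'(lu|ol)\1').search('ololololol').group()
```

A backreference is literal: `\1` must see the identical characters the first group matched.
Unlike `match`, `search` isn't anchored — it looks for the pattern anywhere in the string.
The match spans [0:4] → 'olol'.
Captured: group 1 = 'ol'.

'olol'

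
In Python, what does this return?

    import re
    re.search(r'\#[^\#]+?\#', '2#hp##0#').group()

'#hp#'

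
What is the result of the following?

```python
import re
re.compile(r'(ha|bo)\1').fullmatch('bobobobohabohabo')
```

None

`re.fullmatch` requires the pattern to consume the entire string.
Here there's no way to consume every character, so the call returns None.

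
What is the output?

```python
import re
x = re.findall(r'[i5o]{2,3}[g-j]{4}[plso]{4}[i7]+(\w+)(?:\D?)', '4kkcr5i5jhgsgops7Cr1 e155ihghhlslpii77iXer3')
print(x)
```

['Xer3']

The pattern matches 2 to 3 of one of [i5o], then exactly 4 of a character in [g-j], then exactly 4 of one of [plso]; then one or more of one of [i7]; then one or more of a word character (captured); then optionally a non-digit (non-capturing group).
Matches: at [23:43] match '55ihghhlslpii77iXer3', group 1 = 'Xer3'.
One capturing group, so `findall` returns just the captured substring from the one match — 1 in all.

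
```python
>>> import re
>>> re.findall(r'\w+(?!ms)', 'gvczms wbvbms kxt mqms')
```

`(?!…)`/`(?<!…)` only lets a position through if the neighbouring text does NOT match; no characters are consumed.
`findall` yields the raw match text (4 of them) because the pattern has no groups.

['gvczms', 'wbvbms', 'kxt', 'mqms']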